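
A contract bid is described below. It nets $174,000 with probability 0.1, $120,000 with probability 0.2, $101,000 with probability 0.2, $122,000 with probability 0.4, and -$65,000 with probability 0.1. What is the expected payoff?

$103,900

EV = 0.1 × 174000 + 0.2 × 120000 + 0.2 × 101000 + 0.4 × 122000 + 0.1 × (-65000) = 17400 + 24000 + 20200 + 48800 − 6500 = 103900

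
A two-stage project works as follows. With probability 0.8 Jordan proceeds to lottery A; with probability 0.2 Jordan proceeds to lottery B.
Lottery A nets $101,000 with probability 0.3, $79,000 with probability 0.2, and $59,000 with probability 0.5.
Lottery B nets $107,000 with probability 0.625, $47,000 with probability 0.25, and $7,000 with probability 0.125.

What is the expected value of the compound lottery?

$76,380

EV(A) = 0.3 × 101000 + 0.2 × 79000 + 0.5 × 59000 = 30300 + 15800 + 29500 = 75600
EV(B) = 0.625 × 107000 + 0.25 × 47000 + 0.125 × 7000 = 66875 + 11750 + 875 = 79500
Overall = 0.8 × 75600 + 0.2 × 79500 = 60480 + 15900 = 76380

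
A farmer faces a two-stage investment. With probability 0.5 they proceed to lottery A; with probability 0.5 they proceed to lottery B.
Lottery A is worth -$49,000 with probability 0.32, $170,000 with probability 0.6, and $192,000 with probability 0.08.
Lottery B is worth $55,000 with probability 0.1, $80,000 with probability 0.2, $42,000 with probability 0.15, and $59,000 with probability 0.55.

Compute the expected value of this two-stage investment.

$80,965

EV(A) = 0.32 × (-49000) + 0.6 × 170000 + 0.08 × 192000 = -15680 + 102000 + 15360 = 101680
EV(B) = 0.1 × 55000 + 0.2 × 80000 + 0.15 × 42000 + 0.55 × 59000 = 5500 + 16000 + 6300 + 32450 = 60250
Overall = 0.5 × 101680 + 0.5 × 60250 = 50840 + 30125 = 80965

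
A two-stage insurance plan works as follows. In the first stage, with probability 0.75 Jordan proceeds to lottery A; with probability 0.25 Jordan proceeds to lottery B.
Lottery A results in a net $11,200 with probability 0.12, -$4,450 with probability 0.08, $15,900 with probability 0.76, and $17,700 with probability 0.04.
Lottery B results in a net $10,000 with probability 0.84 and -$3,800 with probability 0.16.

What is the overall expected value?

$12,283

EV(A) = 0.12 × 11200 + 0.08 × (-4450) + 0.76 × 15900 + 0.04 × 17700 = 1344 − 356 + 12084 + 708 = 13780
EV(B) = 0.84 × 10000 + 0.16 × (-3800) = 8400 − 608 = 7792
Overall = 0.75 × 13780 + 0.25 × 7792 = 10335 + 1948 = 12283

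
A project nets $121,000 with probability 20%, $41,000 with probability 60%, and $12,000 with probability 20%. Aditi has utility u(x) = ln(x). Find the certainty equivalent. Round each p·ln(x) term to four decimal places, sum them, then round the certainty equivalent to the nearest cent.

$39,815.04

E[u] = 0.2·ln(121000) + 0.6·ln(41000) + 0.2·ln(12000) = 2.3407 + 6.3728 + 1.8785 = 10.5920
CE = e^10.5920 ≈ 39815.04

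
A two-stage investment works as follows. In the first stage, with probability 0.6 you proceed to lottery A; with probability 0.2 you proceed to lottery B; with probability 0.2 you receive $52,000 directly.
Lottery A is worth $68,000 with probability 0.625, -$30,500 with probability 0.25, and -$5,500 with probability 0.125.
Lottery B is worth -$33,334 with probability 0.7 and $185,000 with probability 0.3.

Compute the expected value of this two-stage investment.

$37,345.74

EV(A) = 0.625 × 68000 + 0.25 × (-30500) + 0.125 × (-5500) = 42500 − 7625 − 687.5 = 34187.5
EV(B) = 0.7 × (-33334) + 0.3 × 185000 = -23333.8 + 55500 = 32166.2
Branch C: 52000 (certain)
Overall = 0.6 × 34187.5 + 0.2 × 32166.2 + 0.2 × 52000 = 20512.5 + 6433.24 + 10400 = 37345.74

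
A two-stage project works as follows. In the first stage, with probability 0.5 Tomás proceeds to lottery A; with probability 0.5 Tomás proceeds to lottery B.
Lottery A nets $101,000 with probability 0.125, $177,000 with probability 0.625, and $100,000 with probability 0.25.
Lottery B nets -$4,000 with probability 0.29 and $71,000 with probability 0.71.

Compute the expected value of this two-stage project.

EV(A) = 0.125 × 101000 + 0.625 × 177000 + 0.25 × 100000 = 12625 + 110625 + 25000 = 148250
EV(B) = 0.29 × (-4000) + 0.71 × 71000 = -1160 + 50410 = 49250
Overall = 0.5 × 148250 + 0.5 × 49250 = 74125 + 24625 = 98750

$98,750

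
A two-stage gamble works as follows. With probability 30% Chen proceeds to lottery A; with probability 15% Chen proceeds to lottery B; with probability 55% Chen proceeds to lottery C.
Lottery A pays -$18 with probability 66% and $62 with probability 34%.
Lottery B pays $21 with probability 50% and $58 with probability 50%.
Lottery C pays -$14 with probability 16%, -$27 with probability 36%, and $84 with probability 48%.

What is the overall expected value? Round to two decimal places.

$24.28

EV(A) = 0.66 × (-18) + 0.34 × 62 = -11.88 + 21.08 = 9.2
EV(B) = 0.5 × 21 + 0.5 × 58 = 10.5 + 29 = 39.5
EV(C) = 0.16 × (-14) + 0.36 × (-27) + 0.48 × 84 = -2.24 − 9.72 + 40.32 = 28.36
Overall = 0.3 × 9.2 + 0.15 × 39.5 + 0.55 × 28.36 = 2.76 + 5.925 + 15.598 = 24.283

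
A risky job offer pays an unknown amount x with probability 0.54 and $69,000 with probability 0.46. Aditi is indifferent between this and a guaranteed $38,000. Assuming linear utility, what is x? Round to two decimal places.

0.54·x + 0.46·69000 = 38000
0.54·x = 38000 − 31740 = 6260
x = 6260 / 0.54 = 11592.5926

x = $11,592.59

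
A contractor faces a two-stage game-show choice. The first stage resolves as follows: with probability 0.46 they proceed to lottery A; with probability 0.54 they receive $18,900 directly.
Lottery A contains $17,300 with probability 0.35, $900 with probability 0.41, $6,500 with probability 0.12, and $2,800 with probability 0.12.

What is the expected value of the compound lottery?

EV(A) = 0.35 × 17300 + 0.41 × 900 + 0.12 × 6500 + 0.12 × 2800 = 6055 + 369 + 780 + 336 = 7540
Branch B: 18900 (certain)
Overall = 0.46 × 7540 + 0.54 × 18900 = 3468.4 + 10206 = 13674.4

$13,674.40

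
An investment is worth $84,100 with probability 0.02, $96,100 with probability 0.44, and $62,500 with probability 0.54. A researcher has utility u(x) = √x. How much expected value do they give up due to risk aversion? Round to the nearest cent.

$876.16

E[u] = 0.02·√84100 + 0.44·√96100 + 0.54·√62500 = 0.02·290 + 0.44·310 + 0.54·250 = 277.2
CE = (277.2)² = 76839.84
Risk premium = EV − CE = 77716 − 76839.84 = 876.16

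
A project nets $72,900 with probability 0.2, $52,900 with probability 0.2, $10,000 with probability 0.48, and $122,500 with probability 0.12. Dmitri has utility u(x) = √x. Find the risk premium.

$8,560

E[u] = 0.2·√72900 + 0.2·√52900 + 0.48·√10000 + 0.12·√122500 = 0.2·270 + 0.2·230 + 0.48·100 + 0.12·350 = 190
CE = (190)² = 36100
Risk premium = EV − CE = 44660 − 36100 = 8560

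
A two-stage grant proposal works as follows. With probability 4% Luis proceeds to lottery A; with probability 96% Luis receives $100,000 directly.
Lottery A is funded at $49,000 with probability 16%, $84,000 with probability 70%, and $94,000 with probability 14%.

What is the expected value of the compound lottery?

$99,192

EV(A) = 0.16 × 49000 + 0.7 × 84000 + 0.14 × 94000 = 7840 + 58800 + 13160 = 79800
Branch B: 100000 (certain)
Overall = 0.04 × 79800 + 0.96 × 100000 = 3192 + 96000 = 99192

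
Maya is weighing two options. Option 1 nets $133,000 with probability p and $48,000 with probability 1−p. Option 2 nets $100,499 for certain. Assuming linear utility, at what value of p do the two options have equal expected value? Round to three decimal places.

p = 0.618

p·133000 + (1−p)·48000 = 100499
85000p + 48000 = 100499
p = (100499 − 48000) / 85000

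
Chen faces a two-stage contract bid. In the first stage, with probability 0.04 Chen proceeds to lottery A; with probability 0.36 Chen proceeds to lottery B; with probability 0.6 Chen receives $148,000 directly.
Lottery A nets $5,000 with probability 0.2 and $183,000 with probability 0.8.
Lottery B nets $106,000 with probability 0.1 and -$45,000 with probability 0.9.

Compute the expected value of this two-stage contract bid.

$83,932

EV(A) = 0.2 × 5000 + 0.8 × 183000 = 1000 + 146400 = 147400
EV(B) = 0.1 × 106000 + 0.9 × (-45000) = 10600 − 40500 = -29900
Branch C: 148000 (certain)
Overall = 0.04 × 147400 + 0.36 × (-29900) + 0.6 × 148000 = 5896 − 10764 + 88800 = 83932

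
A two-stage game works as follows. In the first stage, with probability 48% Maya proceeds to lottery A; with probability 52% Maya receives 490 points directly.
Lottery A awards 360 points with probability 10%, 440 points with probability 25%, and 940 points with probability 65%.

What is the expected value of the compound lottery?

618.16 points

EV(A) = 0.1 × 360 + 0.25 × 440 + 0.65 × 940 = 36 + 110 + 611 = 757
Branch B: 490 (certain)
Overall = 0.48 × 757 + 0.52 × 490 = 363.36 + 254.8 = 618.16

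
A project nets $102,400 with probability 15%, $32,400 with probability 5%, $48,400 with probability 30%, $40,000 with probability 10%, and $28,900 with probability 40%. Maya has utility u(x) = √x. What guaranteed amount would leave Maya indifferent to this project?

$44,521

E[u] = 0.15·√102400 + 0.05·√32400 + 0.3·√48400 + 0.1·√40000 + 0.4·√28900 = 0.15·320 + 0.05·180 + 0.3·220 + 0.1·200 + 0.4·170 = 211
CE = (211)² = 44521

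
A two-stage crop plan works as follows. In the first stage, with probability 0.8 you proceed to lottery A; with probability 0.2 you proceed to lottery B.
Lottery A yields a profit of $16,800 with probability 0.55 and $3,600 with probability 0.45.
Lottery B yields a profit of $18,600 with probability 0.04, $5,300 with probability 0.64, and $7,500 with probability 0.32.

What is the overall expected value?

EV(A) = 0.55 × 16800 + 0.45 × 3600 = 9240 + 1620 = 10860
EV(B) = 0.04 × 18600 + 0.64 × 5300 + 0.32 × 7500 = 744 + 3392 + 2400 = 6536
Overall = 0.8 × 10860 + 0.2 × 6536 = 8688 + 1307.2 = 9995.2

$9,995.20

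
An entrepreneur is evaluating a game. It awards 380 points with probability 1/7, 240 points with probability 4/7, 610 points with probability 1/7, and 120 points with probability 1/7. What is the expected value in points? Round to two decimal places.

EV = 1/7 × 380 + 4/7 × 240 + 1/7 × 610 + 1/7 × 120 = 54.2857 + 137.1429 + 87.1429 + 17.1429 = 295.7143

295.71 points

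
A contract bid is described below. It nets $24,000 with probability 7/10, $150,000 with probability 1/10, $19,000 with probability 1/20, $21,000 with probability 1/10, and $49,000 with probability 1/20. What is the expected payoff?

EV = 7/10 × 24000 + 1/10 × 150000 + 1/20 × 19000 + 1/10 × 21000 + 1/20 × 49000 = 16800 + 15000 + 950 + 2100 + 2450 = 37300

$37,300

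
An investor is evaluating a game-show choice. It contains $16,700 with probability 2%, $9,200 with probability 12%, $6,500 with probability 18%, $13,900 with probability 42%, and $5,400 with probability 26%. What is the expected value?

EV = 0.02 × 16700 + 0.12 × 9200 + 0.18 × 6500 + 0.42 × 13900 + 0.26 × 5400 = 334 + 1104 + 1170 + 5838 + 1404 = 9850

$9,850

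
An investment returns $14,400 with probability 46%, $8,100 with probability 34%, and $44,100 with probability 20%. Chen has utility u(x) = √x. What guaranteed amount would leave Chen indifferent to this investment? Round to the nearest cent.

E[u] = 0.46·√14400 + 0.34·√8100 + 0.2·√44100 = 0.46·120 + 0.34·90 + 0.2·210 = 127.8
CE = (127.8)² = 16332.84

$16,332.84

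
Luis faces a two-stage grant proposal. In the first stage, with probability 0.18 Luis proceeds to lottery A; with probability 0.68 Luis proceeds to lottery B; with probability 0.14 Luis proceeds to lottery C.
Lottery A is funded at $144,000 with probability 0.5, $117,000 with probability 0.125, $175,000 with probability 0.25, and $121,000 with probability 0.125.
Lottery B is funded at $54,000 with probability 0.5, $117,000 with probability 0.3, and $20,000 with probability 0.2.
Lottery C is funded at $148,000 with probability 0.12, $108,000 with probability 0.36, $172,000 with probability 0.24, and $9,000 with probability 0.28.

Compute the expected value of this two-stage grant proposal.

$85,199.60

EV(A) = 0.5 × 144000 + 0.125 × 117000 + 0.25 × 175000 + 0.125 × 121000 = 72000 + 14625 + 43750 + 15125 = 145500
EV(B) = 0.5 × 54000 + 0.3 × 117000 + 0.2 × 20000 = 27000 + 35100 + 4000 = 66100
EV(C) = 0.12 × 148000 + 0.36 × 108000 + 0.24 × 172000 + 0.28 × 9000 = 17760 + 38880 + 41280 + 2520 = 100440
Overall = 0.18 × 145500 + 0.68 × 66100 + 0.14 × 100440 = 26190 + 44948 + 14061.6 = 85199.6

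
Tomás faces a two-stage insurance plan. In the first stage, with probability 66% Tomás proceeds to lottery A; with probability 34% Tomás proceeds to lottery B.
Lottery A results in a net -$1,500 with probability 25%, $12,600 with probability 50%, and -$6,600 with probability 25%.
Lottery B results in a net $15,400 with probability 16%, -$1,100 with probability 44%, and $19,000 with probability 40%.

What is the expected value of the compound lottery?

$6,078.70

EV(A) = 0.25 × (-1500) + 0.5 × 12600 + 0.25 × (-6600) = -375 + 6300 − 1650 = 4275
EV(B) = 0.16 × 15400 + 0.44 × (-1100) + 0.4 × 19000 = 2464 − 484 + 7600 = 9580
Overall = 0.66 × 4275 + 0.34 × 9580 = 2821.5 + 3257.2 = 6078.7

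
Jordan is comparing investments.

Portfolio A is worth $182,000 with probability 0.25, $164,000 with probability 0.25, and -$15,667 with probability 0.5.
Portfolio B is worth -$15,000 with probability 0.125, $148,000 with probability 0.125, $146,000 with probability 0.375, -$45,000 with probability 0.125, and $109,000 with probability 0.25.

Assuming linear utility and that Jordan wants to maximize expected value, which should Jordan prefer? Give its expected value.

Portfolio A = 0.25 × 182000 + 0.25 × 164000 + 0.5 × (-15667) = 45500 + 41000 − 7833.5 = 78666.5
Portfolio B = 0.125 × (-15000) + 0.125 × 148000 + 0.375 × 146000 + 0.125 × (-45000) + 0.25 × 109000 = -1875 + 18500 + 54750 − 5625 + 27250 = 93000

Portfolio B ($93,000)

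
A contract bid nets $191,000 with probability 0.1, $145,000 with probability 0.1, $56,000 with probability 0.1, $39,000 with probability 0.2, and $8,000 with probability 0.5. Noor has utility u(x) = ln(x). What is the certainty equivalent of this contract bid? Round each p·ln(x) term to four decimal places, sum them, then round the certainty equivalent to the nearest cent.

$24,479.71

E[u] = 0.1·ln(191000) + 0.1·ln(145000) + 0.1·ln(56000) + 0.2·ln(39000) + 0.5·ln(8000) = 1.2160 + 1.1884 + 1.0933 + 2.1143 + 4.4936 = 10.1056
CE = e^10.1056 ≈ 24479.71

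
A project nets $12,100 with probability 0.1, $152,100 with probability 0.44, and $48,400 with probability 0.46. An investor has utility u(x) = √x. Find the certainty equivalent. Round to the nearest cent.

E[u] = 0.1·√12100 + 0.44·√152100 + 0.46·√48400 = 0.1·110 + 0.44·390 + 0.46·220 = 283.8
CE = (283.8)² = 80542.44

$80,542.44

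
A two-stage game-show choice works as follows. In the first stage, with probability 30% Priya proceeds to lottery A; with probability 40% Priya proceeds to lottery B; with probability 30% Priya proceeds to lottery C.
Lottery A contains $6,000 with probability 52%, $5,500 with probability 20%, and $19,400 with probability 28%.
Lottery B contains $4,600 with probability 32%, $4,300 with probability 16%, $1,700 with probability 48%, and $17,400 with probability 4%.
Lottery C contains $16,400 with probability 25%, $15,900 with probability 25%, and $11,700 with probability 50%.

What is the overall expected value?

$8,541.90

EV(A) = 0.52 × 6000 + 0.2 × 5500 + 0.28 × 19400 = 3120 + 1100 + 5432 = 9652
EV(B) = 0.32 × 4600 + 0.16 × 4300 + 0.48 × 1700 + 0.04 × 17400 = 1472 + 688 + 816 + 696 = 3672
EV(C) = 0.25 × 16400 + 0.25 × 15900 + 0.5 × 11700 = 4100 + 3975 + 5850 = 13925
Overall = 0.3 × 9652 + 0.4 × 3672 + 0.3 × 13925 = 2895.6 + 1468.8 + 4177.5 = 8541.9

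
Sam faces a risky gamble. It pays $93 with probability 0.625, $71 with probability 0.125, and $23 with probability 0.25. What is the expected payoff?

$72.75

EV = 0.625 × 93 + 0.125 × 71 + 0.25 × 23 = 58.125 + 8.875 + 5.75 = 72.75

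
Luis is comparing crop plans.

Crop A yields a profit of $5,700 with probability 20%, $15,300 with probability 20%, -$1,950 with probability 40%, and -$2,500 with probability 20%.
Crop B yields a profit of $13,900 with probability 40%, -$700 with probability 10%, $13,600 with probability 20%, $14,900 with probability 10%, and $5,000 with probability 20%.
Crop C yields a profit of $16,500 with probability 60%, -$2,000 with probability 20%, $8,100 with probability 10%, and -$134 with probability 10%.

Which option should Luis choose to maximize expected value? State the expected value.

Crop A = 0.2 × 5700 + 0.2 × 15300 + 0.4 × (-1950) + 0.2 × (-2500) = 1140 + 3060 − 780 − 500 = 2920
Crop B = 0.4 × 13900 + 0.1 × (-700) + 0.2 × 13600 + 0.1 × 14900 + 0.2 × 5000 = 5560 − 70 + 2720 + 1490 + 1000 = 10700
Crop C = 0.6 × 16500 + 0.2 × (-2000) + 0.1 × 8100 + 0.1 × (-134) = 9900 − 400 + 810 − 13.4 = 10296.6

Crop B ($10,700)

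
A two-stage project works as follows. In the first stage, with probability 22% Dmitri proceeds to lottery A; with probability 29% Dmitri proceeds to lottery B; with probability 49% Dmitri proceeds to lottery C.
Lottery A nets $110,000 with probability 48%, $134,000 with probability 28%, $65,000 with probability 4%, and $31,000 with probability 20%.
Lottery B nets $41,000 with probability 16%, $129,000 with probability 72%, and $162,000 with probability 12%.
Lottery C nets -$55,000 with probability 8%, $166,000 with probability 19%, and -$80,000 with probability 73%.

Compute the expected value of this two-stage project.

EV(A) = 0.48 × 110000 + 0.28 × 134000 + 0.04 × 65000 + 0.2 × 31000 = 52800 + 37520 + 2600 + 6200 = 99120
EV(B) = 0.16 × 41000 + 0.72 × 129000 + 0.12 × 162000 = 6560 + 92880 + 19440 = 118880
EV(C) = 0.08 × (-55000) + 0.19 × 166000 + 0.73 × (-80000) = -4400 + 31540 − 58400 = -31260
Overall = 0.22 × 99120 + 0.29 × 118880 + 0.49 × (-31260) = 21806.4 + 34475.2 − 15317.4 = 40964.2

$40,964.20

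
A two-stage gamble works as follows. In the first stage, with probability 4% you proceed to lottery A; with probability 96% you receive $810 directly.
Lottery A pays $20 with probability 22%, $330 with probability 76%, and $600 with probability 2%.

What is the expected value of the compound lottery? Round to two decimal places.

EV(A) = 0.22 × 20 + 0.76 × 330 + 0.02 × 600 = 4.4 + 250.8 + 12 = 267.2
Branch B: 810 (certain)
Overall = 0.04 × 267.2 + 0.96 × 810 = 10.688 + 777.6 = 788.288

$788.29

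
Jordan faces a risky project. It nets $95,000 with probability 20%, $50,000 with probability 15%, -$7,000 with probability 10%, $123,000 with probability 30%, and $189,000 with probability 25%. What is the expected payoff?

$109,950

EV = 0.2 × 95000 + 0.15 × 50000 + 0.1 × (-7000) + 0.3 × 123000 + 0.25 × 189000 = 19000 + 7500 − 700 + 36900 + 47250 = 109950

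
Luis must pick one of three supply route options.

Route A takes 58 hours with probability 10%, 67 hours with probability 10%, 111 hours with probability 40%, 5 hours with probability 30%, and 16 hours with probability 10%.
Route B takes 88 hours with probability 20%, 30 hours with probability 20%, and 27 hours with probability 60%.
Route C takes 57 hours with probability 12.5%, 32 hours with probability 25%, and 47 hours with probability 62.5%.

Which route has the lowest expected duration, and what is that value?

Route A = 0.1 × 58 + 0.1 × 67 + 0.4 × 111 + 0.3 × 5 + 0.1 × 16 = 5.8 + 6.7 + 44.4 + 1.5 + 1.6 = 60
Route B = 0.2 × 88 + 0.2 × 30 + 0.6 × 27 = 17.6 + 6 + 16.2 = 39.8
Route C = 0.125 × 57 + 0.25 × 32 + 0.625 × 47 = 7.125 + 8 + 29.375 = 44.5

Route B (39.8 hours)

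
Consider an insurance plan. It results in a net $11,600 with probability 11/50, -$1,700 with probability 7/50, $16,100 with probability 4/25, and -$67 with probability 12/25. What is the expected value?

$4,857.84

EV = 11/50 × 11600 + 7/50 × (-1700) + 4/25 × 16100 + 12/25 × (-67) = 2552 − 238 + 2576 − 32.16 = 4857.84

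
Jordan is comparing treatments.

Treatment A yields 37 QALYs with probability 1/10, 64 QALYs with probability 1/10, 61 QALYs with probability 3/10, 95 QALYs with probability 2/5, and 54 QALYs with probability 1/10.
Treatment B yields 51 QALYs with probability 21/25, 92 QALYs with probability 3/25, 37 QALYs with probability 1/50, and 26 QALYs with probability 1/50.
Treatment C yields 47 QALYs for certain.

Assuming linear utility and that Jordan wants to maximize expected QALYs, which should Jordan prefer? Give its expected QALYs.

Treatment A = 1/10 × 37 + 1/10 × 64 + 3/10 × 61 + 2/5 × 95 + 1/10 × 54 = 3.7 + 6.4 + 18.3 + 38 + 5.4 = 71.8
Treatment B = 21/25 × 51 + 3/25 × 92 + 1/50 × 37 + 1/50 × 26 = 42.84 + 11.04 + 0.74 + 0.52 = 55.14
Treatment C: 47 (certain)

Treatment A (71.8 QALYs)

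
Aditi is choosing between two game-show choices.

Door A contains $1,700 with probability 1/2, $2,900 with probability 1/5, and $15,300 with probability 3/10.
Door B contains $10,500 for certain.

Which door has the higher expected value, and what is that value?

Door B ($10,500)

Door A = 1/2 × 1700 + 1/5 × 2900 + 3/10 × 15300 = 850 + 580 + 4590 = 6020
Door B: 10500 (certain)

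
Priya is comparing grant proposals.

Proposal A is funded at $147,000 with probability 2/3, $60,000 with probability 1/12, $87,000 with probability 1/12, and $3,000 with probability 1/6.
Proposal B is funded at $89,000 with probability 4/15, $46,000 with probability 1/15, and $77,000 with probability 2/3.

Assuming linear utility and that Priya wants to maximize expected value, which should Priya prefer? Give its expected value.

Proposal A = 2/3 × 147000 + 1/12 × 60000 + 1/12 × 87000 + 1/6 × 3000 = 98000 + 5000 + 7250 + 500 = 110750
Proposal B = 4/15 × 89000 + 1/15 × 46000 + 2/3 × 77000 = 23733.3333 + 3066.6667 + 51333.3333 = 78133.3333

Proposal A ($110,750)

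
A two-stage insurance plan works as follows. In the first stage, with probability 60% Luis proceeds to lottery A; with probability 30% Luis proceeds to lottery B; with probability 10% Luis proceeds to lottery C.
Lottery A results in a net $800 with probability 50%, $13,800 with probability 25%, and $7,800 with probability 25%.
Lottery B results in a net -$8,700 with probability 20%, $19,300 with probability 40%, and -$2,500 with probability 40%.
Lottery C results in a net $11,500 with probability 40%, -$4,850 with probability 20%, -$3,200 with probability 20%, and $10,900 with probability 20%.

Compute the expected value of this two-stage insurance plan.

$5,491

EV(A) = 0.5 × 800 + 0.25 × 13800 + 0.25 × 7800 = 400 + 3450 + 1950 = 5800
EV(B) = 0.2 × (-8700) + 0.4 × 19300 + 0.4 × (-2500) = -1740 + 7720 − 1000 = 4980
EV(C) = 0.4 × 11500 + 0.2 × (-4850) + 0.2 × (-3200) + 0.2 × 10900 = 4600 − 970 − 640 + 2180 = 5170
Overall = 0.6 × 5800 + 0.3 × 4980 + 0.1 × 5170 = 3480 + 1494 + 517 = 5491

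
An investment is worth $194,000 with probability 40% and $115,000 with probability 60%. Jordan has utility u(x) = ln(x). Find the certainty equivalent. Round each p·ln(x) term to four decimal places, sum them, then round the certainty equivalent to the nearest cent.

E[u] = 0.4·ln(194000) + 0.6·ln(115000) = 4.8702 + 6.9916 = 11.8618
CE = e^11.8618 ≈ 141747.13

$141,747.13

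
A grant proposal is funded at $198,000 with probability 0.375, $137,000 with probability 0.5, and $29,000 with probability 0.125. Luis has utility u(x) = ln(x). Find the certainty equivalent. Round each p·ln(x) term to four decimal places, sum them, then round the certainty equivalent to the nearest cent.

E[u] = 0.375·ln(198000) + 0.5·ln(137000) + 0.125·ln(29000) = 4.5735 + 5.9139 + 1.2844 = 11.7718
CE = e^11.7718 ≈ 129547.13

$129,547.13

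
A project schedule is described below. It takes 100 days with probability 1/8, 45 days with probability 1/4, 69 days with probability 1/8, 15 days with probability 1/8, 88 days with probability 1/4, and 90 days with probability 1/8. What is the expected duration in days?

67.5 days

EV = 1/8 × 100 + 1/4 × 45 + 1/8 × 69 + 1/8 × 15 + 1/4 × 88 + 1/8 × 90 = 12.5 + 11.25 + 8.625 + 1.875 + 22 + 11.25 = 67.5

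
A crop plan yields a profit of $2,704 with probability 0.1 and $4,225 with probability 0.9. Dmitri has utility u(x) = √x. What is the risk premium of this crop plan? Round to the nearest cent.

$15.21

E[u] = 0.1·√2704 + 0.9·√4225 = 0.1·52 + 0.9·65 = 63.7
CE = (63.7)² = 4057.69
Risk premium = EV − CE = 4072.9 − 4057.69 = 15.21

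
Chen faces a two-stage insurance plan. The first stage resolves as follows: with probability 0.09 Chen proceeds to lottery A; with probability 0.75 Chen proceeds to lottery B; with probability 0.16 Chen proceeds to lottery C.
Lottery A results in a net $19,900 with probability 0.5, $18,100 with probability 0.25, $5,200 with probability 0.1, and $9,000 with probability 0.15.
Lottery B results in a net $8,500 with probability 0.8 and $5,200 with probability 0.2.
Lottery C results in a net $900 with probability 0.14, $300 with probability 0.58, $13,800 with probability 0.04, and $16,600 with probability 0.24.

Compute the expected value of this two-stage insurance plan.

$8,124.81

EV(A) = 0.5 × 19900 + 0.25 × 18100 + 0.1 × 5200 + 0.15 × 9000 = 9950 + 4525 + 520 + 1350 = 16345
EV(B) = 0.8 × 8500 + 0.2 × 5200 = 6800 + 1040 = 7840
EV(C) = 0.14 × 900 + 0.58 × 300 + 0.04 × 13800 + 0.24 × 16600 = 126 + 174 + 552 + 3984 = 4836
Overall = 0.09 × 16345 + 0.75 × 7840 + 0.16 × 4836 = 1471.05 + 5880 + 773.76 = 8124.81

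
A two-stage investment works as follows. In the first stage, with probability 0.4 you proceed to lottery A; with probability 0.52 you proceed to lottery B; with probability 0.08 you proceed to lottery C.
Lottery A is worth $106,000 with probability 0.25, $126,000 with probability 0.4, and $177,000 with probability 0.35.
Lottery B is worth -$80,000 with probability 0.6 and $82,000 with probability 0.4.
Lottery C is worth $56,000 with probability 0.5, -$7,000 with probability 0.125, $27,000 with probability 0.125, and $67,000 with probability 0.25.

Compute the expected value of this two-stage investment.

$51,416

EV(A) = 0.25 × 106000 + 0.4 × 126000 + 0.35 × 177000 = 26500 + 50400 + 61950 = 138850
EV(B) = 0.6 × (-80000) + 0.4 × 82000 = -48000 + 32800 = -15200
EV(C) = 0.5 × 56000 + 0.125 × (-7000) + 0.125 × 27000 + 0.25 × 67000 = 28000 − 875 + 3375 + 16750 = 47250
Overall = 0.4 × 138850 + 0.52 × (-15200) + 0.08 × 47250 = 55540 − 7904 + 3780 = 51416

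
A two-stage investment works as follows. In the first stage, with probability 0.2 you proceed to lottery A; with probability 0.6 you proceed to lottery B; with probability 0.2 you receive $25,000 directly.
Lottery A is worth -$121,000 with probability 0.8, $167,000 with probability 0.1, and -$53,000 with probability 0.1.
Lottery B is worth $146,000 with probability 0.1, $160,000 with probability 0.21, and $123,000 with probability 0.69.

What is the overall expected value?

$67,762

EV(A) = 0.8 × (-121000) + 0.1 × 167000 + 0.1 × (-53000) = -96800 + 16700 − 5300 = -85400
EV(B) = 0.1 × 146000 + 0.21 × 160000 + 0.69 × 123000 = 14600 + 33600 + 84870 = 133070
Branch C: 25000 (certain)
Overall = 0.2 × (-85400) + 0.6 × 133070 + 0.2 × 25000 = -17080 + 79842 + 5000 = 67762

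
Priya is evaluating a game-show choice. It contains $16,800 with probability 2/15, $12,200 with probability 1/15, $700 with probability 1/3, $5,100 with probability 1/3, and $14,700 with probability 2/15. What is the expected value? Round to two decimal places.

EV = 2/15 × 16800 + 1/15 × 12200 + 1/3 × 700 + 1/3 × 5100 + 2/15 × 14700 = 2240 + 813.3333 + 233.3333 + 1700 + 1960 = 6946.6667

$6,946.67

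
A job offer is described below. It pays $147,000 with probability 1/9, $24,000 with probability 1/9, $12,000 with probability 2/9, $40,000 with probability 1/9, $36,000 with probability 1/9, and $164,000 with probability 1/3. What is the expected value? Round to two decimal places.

EV = 1/9 × 147000 + 1/9 × 24000 + 2/9 × 12000 + 1/9 × 40000 + 1/9 × 36000 + 1/3 × 164000 = 16333.3333 + 2666.6667 + 2666.6667 + 4444.4444 + 4000 + 54666.6667 = 84777.7778

$84,777.78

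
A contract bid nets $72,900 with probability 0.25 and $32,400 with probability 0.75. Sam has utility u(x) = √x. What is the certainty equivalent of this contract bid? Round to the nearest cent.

E[u] = 0.25·√72900 + 0.75·√32400 = 0.25·270 + 0.75·180 = 202.5
CE = (202.5)² = 41006.25

$41,006.25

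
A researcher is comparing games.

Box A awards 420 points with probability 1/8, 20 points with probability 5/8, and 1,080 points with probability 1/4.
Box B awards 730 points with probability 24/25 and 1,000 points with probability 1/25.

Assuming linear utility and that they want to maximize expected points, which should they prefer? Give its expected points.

Box B (740.8 points)

Box A = 1/8 × 420 + 5/8 × 20 + 1/4 × 1080 = 52.5 + 12.5 + 270 = 335
Box B = 24/25 × 730 + 1/25 × 1000 = 700.8 + 40 = 740.8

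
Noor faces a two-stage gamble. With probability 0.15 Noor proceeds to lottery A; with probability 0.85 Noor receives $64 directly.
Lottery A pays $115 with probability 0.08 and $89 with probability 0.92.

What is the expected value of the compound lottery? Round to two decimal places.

EV(A) = 0.08 × 115 + 0.92 × 89 = 9.2 + 81.88 = 91.08
Branch B: 64 (certain)
Overall = 0.15 × 91.08 + 0.85 × 64 = 13.662 + 54.4 = 68.062

$68.06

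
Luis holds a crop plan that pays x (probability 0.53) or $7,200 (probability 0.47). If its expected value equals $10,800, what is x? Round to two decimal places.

x = $13,992.45

0.53·x + 0.47·7200 = 10800
0.53·x = 10800 − 3384 = 7416
x = 7416 / 0.53 = 13992.4528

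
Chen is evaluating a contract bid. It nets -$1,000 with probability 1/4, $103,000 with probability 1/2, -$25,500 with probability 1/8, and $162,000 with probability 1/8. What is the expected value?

EV = 1/4 × (-1000) + 1/2 × 103000 + 1/8 × (-25500) + 1/8 × 162000 = -250 + 51500 − 3187.5 + 20250 = 68312.5

$68,312.50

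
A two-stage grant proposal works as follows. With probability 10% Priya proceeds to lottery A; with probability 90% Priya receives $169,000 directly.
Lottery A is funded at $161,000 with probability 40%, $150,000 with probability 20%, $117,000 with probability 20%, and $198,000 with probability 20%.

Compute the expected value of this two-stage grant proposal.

EV(A) = 0.4 × 161000 + 0.2 × 150000 + 0.2 × 117000 + 0.2 × 198000 = 64400 + 30000 + 23400 + 39600 = 157400
Branch B: 169000 (certain)
Overall = 0.1 × 157400 + 0.9 × 169000 = 15740 + 152100 = 167840

$167,840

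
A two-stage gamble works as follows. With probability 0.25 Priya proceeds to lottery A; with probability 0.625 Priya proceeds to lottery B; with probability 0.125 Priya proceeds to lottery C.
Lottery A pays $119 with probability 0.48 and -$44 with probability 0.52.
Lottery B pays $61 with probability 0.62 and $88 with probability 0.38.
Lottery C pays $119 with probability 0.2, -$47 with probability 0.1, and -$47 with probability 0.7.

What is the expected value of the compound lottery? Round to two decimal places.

$51.37

EV(A) = 0.48 × 119 + 0.52 × (-44) = 57.12 − 22.88 = 34.24
EV(B) = 0.62 × 61 + 0.38 × 88 = 37.82 + 33.44 = 71.26
EV(C) = 0.2 × 119 + 0.1 × (-47) + 0.7 × (-47) = 23.8 − 4.7 − 32.9 = -13.8
Overall = 0.25 × 34.24 + 0.625 × 71.26 + 0.125 × (-13.8) = 8.56 + 44.5375 − 1.725 = 51.3725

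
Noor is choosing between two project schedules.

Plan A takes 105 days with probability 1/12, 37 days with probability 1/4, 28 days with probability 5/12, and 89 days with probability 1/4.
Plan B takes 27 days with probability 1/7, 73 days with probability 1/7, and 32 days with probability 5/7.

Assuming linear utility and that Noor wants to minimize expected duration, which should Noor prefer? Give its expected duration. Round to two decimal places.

Plan B (37.14 days)

Plan A = 1/12 × 105 + 1/4 × 37 + 5/12 × 28 + 1/4 × 89 = 8.75 + 9.25 + 11.6667 + 22.25 = 51.9167
Plan B = 1/7 × 27 + 1/7 × 73 + 5/7 × 32 = 3.8571 + 10.4286 + 22.8571 = 37.1429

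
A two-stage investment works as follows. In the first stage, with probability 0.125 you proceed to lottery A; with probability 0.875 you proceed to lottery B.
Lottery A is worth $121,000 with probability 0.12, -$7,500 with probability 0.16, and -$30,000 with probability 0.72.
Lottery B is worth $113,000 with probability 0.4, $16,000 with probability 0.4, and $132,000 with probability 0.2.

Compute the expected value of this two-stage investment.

EV(A) = 0.12 × 121000 + 0.16 × (-7500) + 0.72 × (-30000) = 14520 − 1200 − 21600 = -8280
EV(B) = 0.4 × 113000 + 0.4 × 16000 + 0.2 × 132000 = 45200 + 6400 + 26400 = 78000
Overall = 0.125 × (-8280) + 0.875 × 78000 = -1035 + 68250 = 67215

$67,215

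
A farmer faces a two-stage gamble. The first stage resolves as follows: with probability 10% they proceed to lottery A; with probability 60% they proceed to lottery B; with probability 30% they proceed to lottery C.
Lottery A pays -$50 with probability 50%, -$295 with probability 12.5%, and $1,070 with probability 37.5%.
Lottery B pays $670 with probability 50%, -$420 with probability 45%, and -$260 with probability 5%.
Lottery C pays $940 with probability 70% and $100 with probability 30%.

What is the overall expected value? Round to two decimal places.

$320.14

EV(A) = 0.5 × (-50) + 0.125 × (-295) + 0.375 × 1070 = -25 − 36.875 + 401.25 = 339.375
EV(B) = 0.5 × 670 + 0.45 × (-420) + 0.05 × (-260) = 335 − 189 − 13 = 133
EV(C) = 0.7 × 940 + 0.3 × 100 = 658 + 30 = 688
Overall = 0.1 × 339.375 + 0.6 × 133 + 0.3 × 688 = 33.9375 + 79.8 + 206.4 = 320.1375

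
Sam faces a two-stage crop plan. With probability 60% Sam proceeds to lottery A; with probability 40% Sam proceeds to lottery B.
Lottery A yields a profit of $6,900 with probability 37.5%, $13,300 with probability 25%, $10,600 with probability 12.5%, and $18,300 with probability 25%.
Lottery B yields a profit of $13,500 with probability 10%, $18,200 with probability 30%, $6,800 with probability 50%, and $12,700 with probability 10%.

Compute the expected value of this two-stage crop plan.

EV(A) = 0.375 × 6900 + 0.25 × 13300 + 0.125 × 10600 + 0.25 × 18300 = 2587.5 + 3325 + 1325 + 4575 = 11812.5
EV(B) = 0.1 × 13500 + 0.3 × 18200 + 0.5 × 6800 + 0.1 × 12700 = 1350 + 5460 + 3400 + 1270 = 11480
Overall = 0.6 × 11812.5 + 0.4 × 11480 = 7087.5 + 4592 = 11679.5

$11,679.50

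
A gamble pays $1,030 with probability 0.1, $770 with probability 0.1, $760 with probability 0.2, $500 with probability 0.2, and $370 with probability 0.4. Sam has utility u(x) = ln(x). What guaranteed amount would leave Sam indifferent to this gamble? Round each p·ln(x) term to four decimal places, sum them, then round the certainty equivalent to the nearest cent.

E[u] = 0.1·ln(1030) + 0.1·ln(770) + 0.2·ln(760) + 0.2·ln(500) + 0.4·ln(370) = 0.6937 + 0.6646 + 1.3267 + 1.2429 + 2.3654 = 6.2933
CE = e^6.2933 ≈ 540.94

$540.94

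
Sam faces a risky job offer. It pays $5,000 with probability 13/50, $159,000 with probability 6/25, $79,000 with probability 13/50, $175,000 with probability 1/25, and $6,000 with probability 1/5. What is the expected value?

EV = 13/50 × 5000 + 6/25 × 159000 + 13/50 × 79000 + 1/25 × 175000 + 1/5 × 6000 = 1300 + 38160 + 20540 + 7000 + 1200 = 68200

$68,200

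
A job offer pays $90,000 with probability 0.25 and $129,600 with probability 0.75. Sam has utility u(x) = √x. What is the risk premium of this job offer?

$675

E[u] = 0.25·√90000 + 0.75·√129600 = 0.25·300 + 0.75·360 = 345
CE = (345)² = 119025
Risk premium = EV − CE = 119700 − 119025 = 675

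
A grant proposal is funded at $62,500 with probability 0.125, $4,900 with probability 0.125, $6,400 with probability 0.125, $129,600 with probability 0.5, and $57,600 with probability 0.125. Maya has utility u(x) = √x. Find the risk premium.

$13,625

E[u] = 0.125·√62500 + 0.125·√4900 + 0.125·√6400 + 0.5·√129600 + 0.125·√57600 = 0.125·250 + 0.125·70 + 0.125·80 + 0.5·360 + 0.125·240 = 260
CE = (260)² = 67600
Risk premium = EV − CE = 81225 − 67600 = 13625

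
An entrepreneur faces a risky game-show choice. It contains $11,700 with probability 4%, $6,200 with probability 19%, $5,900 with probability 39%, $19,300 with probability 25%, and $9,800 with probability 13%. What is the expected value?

EV = 0.04 × 11700 + 0.19 × 6200 + 0.39 × 5900 + 0.25 × 19300 + 0.13 × 9800 = 468 + 1178 + 2301 + 4825 + 1274 = 10046

$10,046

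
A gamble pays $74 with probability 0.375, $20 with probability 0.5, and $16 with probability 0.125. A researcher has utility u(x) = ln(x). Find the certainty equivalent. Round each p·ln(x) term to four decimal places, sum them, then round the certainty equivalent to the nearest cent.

$31.77

E[u] = 0.375·ln(74) + 0.5·ln(20) + 0.125·ln(16) = 1.6140 + 1.4979 + 0.3466 = 3.4585
CE = e^3.4585 ≈ 31.77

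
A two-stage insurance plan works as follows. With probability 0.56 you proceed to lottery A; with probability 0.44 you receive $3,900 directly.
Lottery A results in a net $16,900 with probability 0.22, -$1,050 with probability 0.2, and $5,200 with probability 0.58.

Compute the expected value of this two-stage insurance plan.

$5,369.44

EV(A) = 0.22 × 16900 + 0.2 × (-1050) + 0.58 × 5200 = 3718 − 210 + 3016 = 6524
Branch B: 3900 (certain)
Overall = 0.56 × 6524 + 0.44 × 3900 = 3653.44 + 1716 = 5369.44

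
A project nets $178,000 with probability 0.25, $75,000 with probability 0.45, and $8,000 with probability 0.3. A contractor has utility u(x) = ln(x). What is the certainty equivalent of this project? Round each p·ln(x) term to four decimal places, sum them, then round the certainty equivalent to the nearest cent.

E[u] = 0.25·ln(178000) + 0.45·ln(75000) + 0.3·ln(8000) = 3.0224 + 5.0514 + 2.6962 = 10.7700
CE = e^10.7700 ≈ 47572.02

$47,572.02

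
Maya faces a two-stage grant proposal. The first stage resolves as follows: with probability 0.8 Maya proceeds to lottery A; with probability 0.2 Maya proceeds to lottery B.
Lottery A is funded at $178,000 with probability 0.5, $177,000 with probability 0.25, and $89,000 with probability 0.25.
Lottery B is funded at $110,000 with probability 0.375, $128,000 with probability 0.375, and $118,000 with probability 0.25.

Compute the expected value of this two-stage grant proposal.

EV(A) = 0.5 × 178000 + 0.25 × 177000 + 0.25 × 89000 = 89000 + 44250 + 22250 = 155500
EV(B) = 0.375 × 110000 + 0.375 × 128000 + 0.25 × 118000 = 41250 + 48000 + 29500 = 118750
Overall = 0.8 × 155500 + 0.2 × 118750 = 124400 + 23750 = 148150

$148,150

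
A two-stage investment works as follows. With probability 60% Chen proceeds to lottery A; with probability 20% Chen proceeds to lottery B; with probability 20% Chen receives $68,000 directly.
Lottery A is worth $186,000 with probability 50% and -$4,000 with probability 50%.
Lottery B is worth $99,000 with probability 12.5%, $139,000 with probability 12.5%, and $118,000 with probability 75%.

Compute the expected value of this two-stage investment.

$91,850

EV(A) = 0.5 × 186000 + 0.5 × (-4000) = 93000 − 2000 = 91000
EV(B) = 0.125 × 99000 + 0.125 × 139000 + 0.75 × 118000 = 12375 + 17375 + 88500 = 118250
Branch C: 68000 (certain)
Overall = 0.6 × 91000 + 0.2 × 118250 + 0.2 × 68000 = 54600 + 23650 + 13600 = 91850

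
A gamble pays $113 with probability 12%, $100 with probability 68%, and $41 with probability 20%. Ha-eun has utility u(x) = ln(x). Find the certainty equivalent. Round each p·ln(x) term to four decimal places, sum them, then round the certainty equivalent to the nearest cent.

$84.90

E[u] = 0.12·ln(113) + 0.68·ln(100) + 0.2·ln(41) = 0.5673 + 3.1315 + 0.7427 = 4.4415
CE = e^4.4415 ≈ 84.90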